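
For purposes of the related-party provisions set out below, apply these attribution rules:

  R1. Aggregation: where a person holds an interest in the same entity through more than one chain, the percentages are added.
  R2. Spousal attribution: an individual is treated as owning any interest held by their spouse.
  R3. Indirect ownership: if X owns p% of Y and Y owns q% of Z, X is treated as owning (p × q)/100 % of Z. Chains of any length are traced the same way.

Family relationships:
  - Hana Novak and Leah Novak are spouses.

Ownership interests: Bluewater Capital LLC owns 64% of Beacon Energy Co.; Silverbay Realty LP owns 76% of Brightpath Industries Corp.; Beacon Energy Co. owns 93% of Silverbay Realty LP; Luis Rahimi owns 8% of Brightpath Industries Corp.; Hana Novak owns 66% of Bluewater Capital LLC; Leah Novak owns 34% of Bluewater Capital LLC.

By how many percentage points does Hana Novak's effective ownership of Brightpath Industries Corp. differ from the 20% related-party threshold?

25.2352

By spousal attribution (R2), Hana Novak is treated as also owning Leah Novak's interest in Bluewater Capital LLC, giving 66% + 34% = 100%.
Chain via Bluewater Capital LLC → Beacon Energy Co. → Silverbay Realty LP (R3): 100% × 64% × 93% × 76% = 45.2352% of Brightpath Industries Corp.
45.2352% exceeds the 20% threshold by 25.2352 percentage points.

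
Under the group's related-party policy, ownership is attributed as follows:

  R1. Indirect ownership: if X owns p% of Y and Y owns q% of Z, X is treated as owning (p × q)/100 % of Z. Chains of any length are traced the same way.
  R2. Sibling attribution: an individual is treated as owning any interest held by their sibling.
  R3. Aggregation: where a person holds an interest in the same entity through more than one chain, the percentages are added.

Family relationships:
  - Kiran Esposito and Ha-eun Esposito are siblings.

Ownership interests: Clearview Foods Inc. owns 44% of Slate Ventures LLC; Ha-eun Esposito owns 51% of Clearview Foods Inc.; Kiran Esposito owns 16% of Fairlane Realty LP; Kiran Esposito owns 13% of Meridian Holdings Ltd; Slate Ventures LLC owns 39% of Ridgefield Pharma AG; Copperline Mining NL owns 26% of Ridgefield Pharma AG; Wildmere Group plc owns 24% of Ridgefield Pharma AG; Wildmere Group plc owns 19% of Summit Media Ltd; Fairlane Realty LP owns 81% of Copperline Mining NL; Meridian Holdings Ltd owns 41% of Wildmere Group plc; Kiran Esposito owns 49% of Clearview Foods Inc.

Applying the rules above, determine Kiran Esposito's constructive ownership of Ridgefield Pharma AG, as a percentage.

By sibling attribution (R2), Kiran Esposito is treated as also owning Ha-eun Esposito's interest in Clearview Foods Inc, giving 49% + 51% = 100%.
Chain via Fairlane Realty LP → Copperline Mining NL (R1): 16% × 81% × 26% = 3.3696% of Ridgefield Pharma AG.
Chain via Clearview Foods Inc. → Slate Ventures LLC (R1): 100% × 44% × 39% = 17.16% of Ridgefield Pharma AG.
Chain via Meridian Holdings Ltd → Wildmere Group plc (R1): 13% × 41% × 24% = 1.2792% of Ridgefield Pharma AG.
Aggregating (R3): 3.3696% + 17.16% + 1.2792% = 21.8088%.

21.8088%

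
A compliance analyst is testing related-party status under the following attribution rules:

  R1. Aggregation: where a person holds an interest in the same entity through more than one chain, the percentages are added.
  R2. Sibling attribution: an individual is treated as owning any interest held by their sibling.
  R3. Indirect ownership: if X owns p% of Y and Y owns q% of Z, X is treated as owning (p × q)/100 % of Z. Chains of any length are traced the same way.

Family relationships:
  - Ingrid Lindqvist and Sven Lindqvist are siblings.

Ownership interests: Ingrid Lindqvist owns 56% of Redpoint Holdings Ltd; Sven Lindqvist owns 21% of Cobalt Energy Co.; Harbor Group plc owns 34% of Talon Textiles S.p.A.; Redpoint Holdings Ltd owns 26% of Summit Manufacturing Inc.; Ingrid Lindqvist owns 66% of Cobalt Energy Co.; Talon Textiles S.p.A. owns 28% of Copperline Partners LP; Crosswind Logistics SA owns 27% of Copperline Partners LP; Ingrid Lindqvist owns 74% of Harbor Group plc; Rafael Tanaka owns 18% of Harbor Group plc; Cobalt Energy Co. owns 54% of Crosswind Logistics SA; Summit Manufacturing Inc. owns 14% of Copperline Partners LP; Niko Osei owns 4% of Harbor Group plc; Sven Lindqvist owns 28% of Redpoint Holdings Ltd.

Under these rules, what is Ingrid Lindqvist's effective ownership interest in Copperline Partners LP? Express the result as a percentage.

22.787%

By sibling attribution (R2), Ingrid Lindqvist is treated as also owning Sven Lindqvist's interest in Cobalt Energy Co, giving 66% + 21% = 87%.
By sibling attribution (R2), Ingrid Lindqvist is treated as also owning Sven Lindqvist's interest in Redpoint Holdings Ltd, giving 56% + 28% = 84%.
Chain via Cobalt Energy Co. → Crosswind Logistics SA (R3): 87% × 54% × 27% = 12.6846% of Copperline Partners LP.
Chain via Harbor Group plc → Talon Textiles S.p.A. (R3): 74% × 34% × 28% = 7.0448% of Copperline Partners LP.
Chain via Redpoint Holdings Ltd → Summit Manufacturing Inc. (R3): 84% × 26% × 14% = 3.0576% of Copperline Partners LP.
Aggregating (R1): 12.6846% + 7.0448% + 3.0576% = 22.787%.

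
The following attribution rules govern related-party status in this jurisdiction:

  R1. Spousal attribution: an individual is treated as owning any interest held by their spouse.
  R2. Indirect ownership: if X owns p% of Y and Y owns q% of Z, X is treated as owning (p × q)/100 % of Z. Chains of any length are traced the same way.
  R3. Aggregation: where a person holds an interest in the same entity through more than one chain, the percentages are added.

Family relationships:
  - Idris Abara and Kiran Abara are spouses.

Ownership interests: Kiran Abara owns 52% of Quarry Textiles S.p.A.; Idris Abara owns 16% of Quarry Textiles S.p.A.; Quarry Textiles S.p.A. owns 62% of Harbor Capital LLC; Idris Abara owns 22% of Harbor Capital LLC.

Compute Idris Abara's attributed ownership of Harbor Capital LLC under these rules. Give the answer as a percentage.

By spousal attribution (R1), Idris Abara is treated as also owning Kiran Abara's interest in Quarry Textiles S.p.A, giving 16% + 52% = 68%.
Chain via Quarry Textiles S.p.A. (R2): 68% × 62% = 42.16% of Harbor Capital LLC.
Direct interest in Harbor Capital LLC: 22%.
Aggregating (R3): 42.16% + 22% = 64.16%.

64.16%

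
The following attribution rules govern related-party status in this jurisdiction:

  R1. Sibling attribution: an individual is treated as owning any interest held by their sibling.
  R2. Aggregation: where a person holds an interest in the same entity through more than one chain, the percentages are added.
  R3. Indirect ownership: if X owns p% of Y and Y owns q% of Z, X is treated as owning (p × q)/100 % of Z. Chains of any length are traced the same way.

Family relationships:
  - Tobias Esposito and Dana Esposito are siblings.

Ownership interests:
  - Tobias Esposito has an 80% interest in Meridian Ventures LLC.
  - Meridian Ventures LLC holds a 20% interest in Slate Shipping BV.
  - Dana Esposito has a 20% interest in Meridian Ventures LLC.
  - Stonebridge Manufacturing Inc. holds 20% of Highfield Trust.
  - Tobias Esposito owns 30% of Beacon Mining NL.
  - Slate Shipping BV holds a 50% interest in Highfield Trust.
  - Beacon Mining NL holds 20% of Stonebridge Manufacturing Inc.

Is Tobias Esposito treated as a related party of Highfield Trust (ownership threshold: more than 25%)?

No

By sibling attribution (R1), Tobias Esposito is treated as also owning Dana Esposito's interest in Meridian Ventures LLC, giving 80% + 20% = 100%.
Chain via Beacon Mining NL → Stonebridge Manufacturing Inc. (R3): 30% × 20% × 20% = 1.2% of Highfield Trust.
Chain via Meridian Ventures LLC → Slate Shipping BV (R3): 100% × 20% × 50% = 10% of Highfield Trust.
Aggregating (R2): 1.2% + 10% = 11.2%.
11.2% does not exceed the 25% threshold, so Tobias is not a related party to Highfield Trust.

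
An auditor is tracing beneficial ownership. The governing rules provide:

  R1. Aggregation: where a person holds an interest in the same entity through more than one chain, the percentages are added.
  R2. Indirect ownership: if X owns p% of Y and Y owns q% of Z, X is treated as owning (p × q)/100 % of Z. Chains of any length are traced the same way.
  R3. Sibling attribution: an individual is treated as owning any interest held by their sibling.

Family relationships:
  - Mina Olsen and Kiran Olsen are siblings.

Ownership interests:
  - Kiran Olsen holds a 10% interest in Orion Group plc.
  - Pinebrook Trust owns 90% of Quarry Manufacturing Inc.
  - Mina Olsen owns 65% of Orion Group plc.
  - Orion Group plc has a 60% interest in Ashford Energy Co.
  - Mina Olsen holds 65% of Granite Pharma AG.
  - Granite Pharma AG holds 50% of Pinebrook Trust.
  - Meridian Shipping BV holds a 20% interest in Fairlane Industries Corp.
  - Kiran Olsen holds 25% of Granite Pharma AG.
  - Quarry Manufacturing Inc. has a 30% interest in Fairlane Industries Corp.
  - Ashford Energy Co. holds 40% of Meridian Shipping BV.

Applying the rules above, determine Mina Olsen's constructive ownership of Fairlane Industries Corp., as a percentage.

15.75%

By sibling attribution (R3), Mina Olsen is treated as also owning Kiran Olsen's interest in Orion Group plc, giving 65% + 10% = 75%.
By sibling attribution (R3), Mina Olsen is treated as also owning Kiran Olsen's interest in Granite Pharma AG, giving 65% + 25% = 90%.
Chain via Orion Group plc → Ashford Energy Co. → Meridian Shipping BV (R2): 75% × 60% × 40% × 20% = 3.6% of Fairlane Industries Corp.
Chain via Granite Pharma AG → Pinebrook Trust → Quarry Manufacturing Inc. (R2): 90% × 50% × 90% × 30% = 12.15% of Fairlane Industries Corp.
Aggregating (R1): 3.6% + 12.15% = 15.75%.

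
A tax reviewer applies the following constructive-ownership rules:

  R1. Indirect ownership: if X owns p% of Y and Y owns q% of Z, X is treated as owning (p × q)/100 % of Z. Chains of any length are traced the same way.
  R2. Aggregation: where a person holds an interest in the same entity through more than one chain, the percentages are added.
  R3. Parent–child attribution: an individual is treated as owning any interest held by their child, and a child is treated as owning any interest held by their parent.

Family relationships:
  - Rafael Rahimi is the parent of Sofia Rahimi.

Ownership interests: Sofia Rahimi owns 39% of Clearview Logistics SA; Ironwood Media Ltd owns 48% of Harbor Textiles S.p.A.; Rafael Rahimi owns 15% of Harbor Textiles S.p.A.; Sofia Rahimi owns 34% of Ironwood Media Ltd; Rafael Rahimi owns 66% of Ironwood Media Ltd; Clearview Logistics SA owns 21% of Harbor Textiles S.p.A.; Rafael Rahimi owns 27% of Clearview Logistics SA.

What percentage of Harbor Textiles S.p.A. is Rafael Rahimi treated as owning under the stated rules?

By parent–child attribution (R3), Rafael Rahimi is treated as also owning Sofia Rahimi's interest in Clearview Logistics SA, giving 27% + 39% = 66%.
By parent–child attribution (R3), Rafael Rahimi is treated as also owning Sofia Rahimi's interest in Ironwood Media Ltd, giving 66% + 34% = 100%.
Chain via Clearview Logistics SA (R1): 66% × 21% = 13.86% of Harbor Textiles S.p.A.
Chain via Ironwood Media Ltd (R1): 100% × 48% = 48% of Harbor Textiles S.p.A.
Direct interest in Harbor Textiles S.p.A: 15%.
Aggregating (R2): 13.86% + 48% + 15% = 76.86%.

76.86%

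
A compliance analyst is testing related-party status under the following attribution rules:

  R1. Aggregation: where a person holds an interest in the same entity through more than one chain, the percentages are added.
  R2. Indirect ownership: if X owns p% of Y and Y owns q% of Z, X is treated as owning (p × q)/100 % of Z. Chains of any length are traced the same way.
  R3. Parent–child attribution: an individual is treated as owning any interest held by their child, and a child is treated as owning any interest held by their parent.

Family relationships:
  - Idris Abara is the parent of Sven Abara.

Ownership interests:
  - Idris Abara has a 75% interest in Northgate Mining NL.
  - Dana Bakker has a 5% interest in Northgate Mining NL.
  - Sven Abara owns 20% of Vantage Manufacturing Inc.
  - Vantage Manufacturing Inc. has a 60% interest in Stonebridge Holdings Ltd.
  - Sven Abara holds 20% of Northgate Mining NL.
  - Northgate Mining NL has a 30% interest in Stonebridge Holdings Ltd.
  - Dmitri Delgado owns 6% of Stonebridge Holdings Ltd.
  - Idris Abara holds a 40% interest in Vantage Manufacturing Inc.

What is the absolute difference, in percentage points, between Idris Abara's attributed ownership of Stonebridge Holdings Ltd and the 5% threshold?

59.5

By parent–child attribution (R3), Idris Abara is treated as also owning Sven Abara's interest in Vantage Manufacturing Inc, giving 40% + 20% = 60%.
By parent–child attribution (R3), Idris Abara is treated as also owning Sven Abara's interest in Northgate Mining NL, giving 75% + 20% = 95%.
Chain via Vantage Manufacturing Inc. (R2): 60% × 60% = 36% of Stonebridge Holdings Ltd.
Chain via Northgate Mining NL (R2): 95% × 30% = 28.5% of Stonebridge Holdings Ltd.
Aggregating (R1): 36% + 28.5% = 64.5%.
64.5% exceeds the 5% threshold by 59.5 percentage points.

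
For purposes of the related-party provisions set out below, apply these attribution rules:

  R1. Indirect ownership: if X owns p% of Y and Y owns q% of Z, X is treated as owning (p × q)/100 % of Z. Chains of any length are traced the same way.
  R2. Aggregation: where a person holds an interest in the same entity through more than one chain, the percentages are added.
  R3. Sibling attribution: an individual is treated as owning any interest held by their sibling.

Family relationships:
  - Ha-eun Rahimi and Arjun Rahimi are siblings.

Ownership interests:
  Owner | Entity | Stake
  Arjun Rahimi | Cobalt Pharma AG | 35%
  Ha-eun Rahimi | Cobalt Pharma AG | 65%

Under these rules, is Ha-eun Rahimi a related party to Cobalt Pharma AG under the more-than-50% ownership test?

By sibling attribution (R3), Ha-eun Rahimi is treated as also owning Arjun Rahimi's interest in Cobalt Pharma AG, giving 65% + 35% = 100%.
Direct interest in Cobalt Pharma AG: 100%.
100% exceeds the 50% threshold, so Ha-eun is a related party to Cobalt Pharma AG.

Yes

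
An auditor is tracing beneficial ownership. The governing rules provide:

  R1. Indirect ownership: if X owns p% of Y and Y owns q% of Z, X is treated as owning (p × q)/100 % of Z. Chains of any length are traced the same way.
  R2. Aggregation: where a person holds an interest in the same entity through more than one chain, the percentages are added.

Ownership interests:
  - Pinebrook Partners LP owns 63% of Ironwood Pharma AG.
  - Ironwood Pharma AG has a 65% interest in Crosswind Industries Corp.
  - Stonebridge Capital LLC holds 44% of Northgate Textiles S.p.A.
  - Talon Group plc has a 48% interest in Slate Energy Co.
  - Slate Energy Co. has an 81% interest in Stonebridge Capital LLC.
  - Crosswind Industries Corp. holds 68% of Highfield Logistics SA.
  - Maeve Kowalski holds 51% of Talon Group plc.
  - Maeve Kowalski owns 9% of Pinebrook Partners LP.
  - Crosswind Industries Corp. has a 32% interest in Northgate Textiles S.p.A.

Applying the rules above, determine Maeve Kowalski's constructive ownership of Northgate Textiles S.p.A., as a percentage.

Chain via Talon Group plc → Slate Energy Co. → Stonebridge Capital LLC (R1): 51% × 48% × 81% × 44% = 8.724672% of Northgate Textiles S.p.A.
Chain via Pinebrook Partners LP → Ironwood Pharma AG → Crosswind Industries Corp. (R1): 9% × 63% × 65% × 32% = 1.17936% of Northgate Textiles S.p.A.
Aggregating (R2): 8.724672% + 1.17936% = 9.904032%.

9.904032%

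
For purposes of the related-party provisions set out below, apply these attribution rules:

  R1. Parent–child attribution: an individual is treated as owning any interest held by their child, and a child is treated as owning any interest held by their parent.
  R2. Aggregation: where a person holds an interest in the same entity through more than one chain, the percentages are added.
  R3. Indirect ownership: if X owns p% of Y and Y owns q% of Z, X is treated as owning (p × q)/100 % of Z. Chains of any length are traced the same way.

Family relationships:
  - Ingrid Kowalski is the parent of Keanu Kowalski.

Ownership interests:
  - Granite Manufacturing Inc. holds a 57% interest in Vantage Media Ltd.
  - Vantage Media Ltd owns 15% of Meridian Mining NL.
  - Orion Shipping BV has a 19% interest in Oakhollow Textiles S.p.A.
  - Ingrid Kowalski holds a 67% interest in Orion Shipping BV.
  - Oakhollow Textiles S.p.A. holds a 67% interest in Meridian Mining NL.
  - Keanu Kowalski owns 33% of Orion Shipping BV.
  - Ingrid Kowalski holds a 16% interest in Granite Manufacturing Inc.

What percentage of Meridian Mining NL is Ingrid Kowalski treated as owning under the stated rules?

By parent–child attribution (R1), Ingrid Kowalski is treated as also owning Keanu Kowalski's interest in Orion Shipping BV, giving 67% + 33% = 100%.
Chain via Granite Manufacturing Inc. → Vantage Media Ltd (R3): 16% × 57% × 15% = 1.368% of Meridian Mining NL.
Chain via Orion Shipping BV → Oakhollow Textiles S.p.A. (R3): 100% × 19% × 67% = 12.73% of Meridian Mining NL.
Aggregating (R2): 1.368% + 12.73% = 14.098%.

14.098%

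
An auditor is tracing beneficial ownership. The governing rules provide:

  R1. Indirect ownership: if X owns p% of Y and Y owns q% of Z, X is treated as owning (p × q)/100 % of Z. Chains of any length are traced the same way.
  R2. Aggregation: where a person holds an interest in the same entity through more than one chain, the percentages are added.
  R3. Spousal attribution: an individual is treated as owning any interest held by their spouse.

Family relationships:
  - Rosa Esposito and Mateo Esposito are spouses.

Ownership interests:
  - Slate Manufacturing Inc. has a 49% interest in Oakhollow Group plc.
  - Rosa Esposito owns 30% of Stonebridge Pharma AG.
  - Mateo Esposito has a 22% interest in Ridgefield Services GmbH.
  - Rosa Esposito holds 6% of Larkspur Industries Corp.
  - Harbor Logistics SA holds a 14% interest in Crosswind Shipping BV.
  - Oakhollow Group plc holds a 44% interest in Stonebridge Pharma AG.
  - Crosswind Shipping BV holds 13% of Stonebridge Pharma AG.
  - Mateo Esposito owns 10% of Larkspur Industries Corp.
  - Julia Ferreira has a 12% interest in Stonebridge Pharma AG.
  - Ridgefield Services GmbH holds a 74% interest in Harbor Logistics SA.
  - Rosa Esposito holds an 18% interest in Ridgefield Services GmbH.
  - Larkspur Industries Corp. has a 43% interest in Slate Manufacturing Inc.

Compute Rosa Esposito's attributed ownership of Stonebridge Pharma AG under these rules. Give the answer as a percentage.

By spousal attribution (R3), Rosa Esposito is treated as also owning Mateo Esposito's interest in Larkspur Industries Corp, giving 6% + 10% = 16%.
By spousal attribution (R3), Rosa Esposito is treated as also owning Mateo Esposito's interest in Ridgefield Services GmbH, giving 18% + 22% = 40%.
Chain via Larkspur Industries Corp. → Slate Manufacturing Inc. → Oakhollow Group plc (R1): 16% × 43% × 49% × 44% = 1.483328% of Stonebridge Pharma AG.
Chain via Ridgefield Services GmbH → Harbor Logistics SA → Crosswind Shipping BV (R1): 40% × 74% × 14% × 13% = 0.53872% of Stonebridge Pharma AG.
Direct interest in Stonebridge Pharma AG: 30%.
Aggregating (R2): 1.483328% + 0.53872% + 30% = 32.022048%.

32.022048%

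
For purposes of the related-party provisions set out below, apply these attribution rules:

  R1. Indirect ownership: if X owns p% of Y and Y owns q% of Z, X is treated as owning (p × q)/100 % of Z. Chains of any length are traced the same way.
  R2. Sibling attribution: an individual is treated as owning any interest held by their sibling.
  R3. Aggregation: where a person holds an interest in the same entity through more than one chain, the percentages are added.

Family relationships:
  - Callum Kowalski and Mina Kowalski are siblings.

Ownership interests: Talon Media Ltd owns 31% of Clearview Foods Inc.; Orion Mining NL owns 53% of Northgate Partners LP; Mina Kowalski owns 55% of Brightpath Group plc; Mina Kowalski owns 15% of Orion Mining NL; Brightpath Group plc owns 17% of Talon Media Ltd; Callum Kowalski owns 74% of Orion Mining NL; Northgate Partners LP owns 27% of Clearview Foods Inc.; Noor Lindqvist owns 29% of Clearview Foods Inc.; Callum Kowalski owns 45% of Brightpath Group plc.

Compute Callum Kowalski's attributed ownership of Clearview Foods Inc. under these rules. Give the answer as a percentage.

By sibling attribution (R2), Callum Kowalski is treated as also owning Mina Kowalski's interest in Brightpath Group plc, giving 45% + 55% = 100%.
By sibling attribution (R2), Callum Kowalski is treated as also owning Mina Kowalski's interest in Orion Mining NL, giving 74% + 15% = 89%.
Chain via Brightpath Group plc → Talon Media Ltd (R1): 100% × 17% × 31% = 5.27% of Clearview Foods Inc.
Chain via Orion Mining NL → Northgate Partners LP (R1): 89% × 53% × 27% = 12.7359% of Clearview Foods Inc.
Aggregating (R3): 5.27% + 12.7359% = 18.0059%.

18.0059%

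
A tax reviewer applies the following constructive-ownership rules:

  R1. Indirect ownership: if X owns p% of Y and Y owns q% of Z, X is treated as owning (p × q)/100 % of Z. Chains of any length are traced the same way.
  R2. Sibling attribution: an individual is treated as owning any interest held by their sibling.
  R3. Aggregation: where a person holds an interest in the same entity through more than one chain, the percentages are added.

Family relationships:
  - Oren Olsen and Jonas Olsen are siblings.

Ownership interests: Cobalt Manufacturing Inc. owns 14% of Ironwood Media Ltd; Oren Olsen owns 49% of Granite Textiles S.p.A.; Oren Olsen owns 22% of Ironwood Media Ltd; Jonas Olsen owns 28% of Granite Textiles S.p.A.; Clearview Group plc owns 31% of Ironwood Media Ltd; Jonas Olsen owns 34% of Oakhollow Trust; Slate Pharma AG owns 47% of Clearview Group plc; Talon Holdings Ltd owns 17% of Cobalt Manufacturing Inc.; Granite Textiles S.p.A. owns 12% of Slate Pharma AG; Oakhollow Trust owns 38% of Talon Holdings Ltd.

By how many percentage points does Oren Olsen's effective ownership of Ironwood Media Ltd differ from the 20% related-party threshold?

3.653764

By sibling attribution (R2), Oren Olsen is treated as also owning Jonas Olsen's interest in Granite Textiles S.p.A, giving 49% + 28% = 77%.
By sibling attribution (R2), Oren Olsen is treated as owning Jonas Olsen's 34% interest in Oakhollow Trust.
Chain via Granite Textiles S.p.A. → Slate Pharma AG → Clearview Group plc (R1): 77% × 12% × 47% × 31% = 1.346268% of Ironwood Media Ltd.
Direct interest in Ironwood Media Ltd: 22%.
Chain via Oakhollow Trust → Talon Holdings Ltd → Cobalt Manufacturing Inc. (R1): 34% × 38% × 17% × 14% = 0.307496% of Ironwood Media Ltd.
Aggregating (R3): 1.346268% + 22% + 0.307496% = 23.653764%.
23.653764% exceeds the 20% threshold by 3.653764 percentage points.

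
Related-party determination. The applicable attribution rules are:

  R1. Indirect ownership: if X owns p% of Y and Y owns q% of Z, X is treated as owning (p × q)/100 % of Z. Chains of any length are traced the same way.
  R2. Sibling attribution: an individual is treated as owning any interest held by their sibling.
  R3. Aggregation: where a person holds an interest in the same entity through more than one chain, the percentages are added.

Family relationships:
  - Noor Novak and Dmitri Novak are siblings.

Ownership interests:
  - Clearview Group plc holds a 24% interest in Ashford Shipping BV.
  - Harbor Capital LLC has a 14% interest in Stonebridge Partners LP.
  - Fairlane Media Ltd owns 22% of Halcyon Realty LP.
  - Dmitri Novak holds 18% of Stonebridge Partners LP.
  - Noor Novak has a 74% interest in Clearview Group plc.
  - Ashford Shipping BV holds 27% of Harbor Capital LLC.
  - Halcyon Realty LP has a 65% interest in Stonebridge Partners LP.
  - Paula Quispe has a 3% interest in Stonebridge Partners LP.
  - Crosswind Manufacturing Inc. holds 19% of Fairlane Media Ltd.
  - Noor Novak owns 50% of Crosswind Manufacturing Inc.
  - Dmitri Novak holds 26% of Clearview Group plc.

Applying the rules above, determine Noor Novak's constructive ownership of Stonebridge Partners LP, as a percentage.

By sibling attribution (R2), Noor Novak is treated as also owning Dmitri Novak's interest in Clearview Group plc, giving 74% + 26% = 100%.
By sibling attribution (R2), Noor Novak is treated as owning Dmitri Novak's 18% interest in Stonebridge Partners LP.
Chain via Clearview Group plc → Ashford Shipping BV → Harbor Capital LLC (R1): 100% × 24% × 27% × 14% = 0.9072% of Stonebridge Partners LP.
Chain via Crosswind Manufacturing Inc. → Fairlane Media Ltd → Halcyon Realty LP (R1): 50% × 19% × 22% × 65% = 1.3585% of Stonebridge Partners LP.
Direct interest in Stonebridge Partners LP: 18%.
Aggregating (R3): 0.9072% + 1.3585% + 18% = 20.2657%.

20.2657%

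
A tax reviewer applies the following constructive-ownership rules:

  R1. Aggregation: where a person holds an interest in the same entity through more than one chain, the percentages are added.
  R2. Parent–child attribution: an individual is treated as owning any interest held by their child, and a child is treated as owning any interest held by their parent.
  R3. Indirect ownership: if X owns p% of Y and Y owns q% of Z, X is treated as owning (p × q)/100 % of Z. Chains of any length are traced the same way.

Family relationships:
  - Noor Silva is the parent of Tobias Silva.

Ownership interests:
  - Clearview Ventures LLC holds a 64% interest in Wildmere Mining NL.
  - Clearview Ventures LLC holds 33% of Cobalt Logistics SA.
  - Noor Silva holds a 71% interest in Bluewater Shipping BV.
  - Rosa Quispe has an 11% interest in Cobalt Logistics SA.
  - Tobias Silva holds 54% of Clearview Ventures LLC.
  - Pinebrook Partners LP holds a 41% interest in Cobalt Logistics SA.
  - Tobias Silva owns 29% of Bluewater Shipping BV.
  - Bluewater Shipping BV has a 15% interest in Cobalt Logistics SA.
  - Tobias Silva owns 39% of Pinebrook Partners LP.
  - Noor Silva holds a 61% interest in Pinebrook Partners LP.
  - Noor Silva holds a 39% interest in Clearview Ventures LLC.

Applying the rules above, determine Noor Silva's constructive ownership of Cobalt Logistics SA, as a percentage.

By parent–child attribution (R2), Noor Silva is treated as also owning Tobias Silva's interest in Pinebrook Partners LP, giving 61% + 39% = 100%.
By parent–child attribution (R2), Noor Silva is treated as also owning Tobias Silva's interest in Clearview Ventures LLC, giving 39% + 54% = 93%.
By parent–child attribution (R2), Noor Silva is treated as also owning Tobias Silva's interest in Bluewater Shipping BV, giving 71% + 29% = 100%.
Chain via Pinebrook Partners LP (R3): 100% × 41% = 41% of Cobalt Logistics SA.
Chain via Clearview Ventures LLC (R3): 93% × 33% = 30.69% of Cobalt Logistics SA.
Chain via Bluewater Shipping BV (R3): 100% × 15% = 15% of Cobalt Logistics SA.
Aggregating (R1): 41% + 30.69% + 15% = 86.69%.

86.69%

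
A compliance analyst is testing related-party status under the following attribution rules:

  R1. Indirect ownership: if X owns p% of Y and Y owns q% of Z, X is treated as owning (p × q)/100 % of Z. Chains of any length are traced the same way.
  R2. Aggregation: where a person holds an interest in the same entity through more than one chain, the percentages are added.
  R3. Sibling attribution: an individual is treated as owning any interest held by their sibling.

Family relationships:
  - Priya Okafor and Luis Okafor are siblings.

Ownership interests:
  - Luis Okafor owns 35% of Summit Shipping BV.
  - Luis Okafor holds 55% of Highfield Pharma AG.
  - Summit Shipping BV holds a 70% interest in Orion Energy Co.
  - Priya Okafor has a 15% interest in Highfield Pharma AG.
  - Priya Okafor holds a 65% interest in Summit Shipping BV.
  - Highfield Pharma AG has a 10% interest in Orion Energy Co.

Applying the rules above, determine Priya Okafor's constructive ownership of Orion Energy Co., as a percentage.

77%

By sibling attribution (R3), Priya Okafor is treated as also owning Luis Okafor's interest in Summit Shipping BV, giving 65% + 35% = 100%.
By sibling attribution (R3), Priya Okafor is treated as also owning Luis Okafor's interest in Highfield Pharma AG, giving 15% + 55% = 70%.
Chain via Summit Shipping BV (R1): 100% × 70% = 70% of Orion Energy Co.
Chain via Highfield Pharma AG (R1): 70% × 10% = 7% of Orion Energy Co.
Aggregating (R2): 70% + 7% = 77%.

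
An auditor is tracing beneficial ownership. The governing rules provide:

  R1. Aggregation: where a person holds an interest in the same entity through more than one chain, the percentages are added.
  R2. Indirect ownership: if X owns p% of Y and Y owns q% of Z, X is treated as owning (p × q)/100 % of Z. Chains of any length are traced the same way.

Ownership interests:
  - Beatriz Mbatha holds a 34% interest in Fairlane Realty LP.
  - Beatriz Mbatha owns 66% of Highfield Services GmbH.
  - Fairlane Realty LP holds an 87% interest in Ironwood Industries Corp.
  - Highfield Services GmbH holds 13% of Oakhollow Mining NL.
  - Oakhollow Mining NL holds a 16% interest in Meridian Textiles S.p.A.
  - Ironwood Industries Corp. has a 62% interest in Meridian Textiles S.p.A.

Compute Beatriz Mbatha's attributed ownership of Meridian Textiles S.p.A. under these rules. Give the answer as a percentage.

Chain via Fairlane Realty LP → Ironwood Industries Corp. (R2): 34% × 87% × 62% = 18.3396% of Meridian Textiles S.p.A.
Chain via Highfield Services GmbH → Oakhollow Mining NL (R2): 66% × 13% × 16% = 1.3728% of Meridian Textiles S.p.A.
Aggregating (R1): 18.3396% + 1.3728% = 19.7124%.

19.7124%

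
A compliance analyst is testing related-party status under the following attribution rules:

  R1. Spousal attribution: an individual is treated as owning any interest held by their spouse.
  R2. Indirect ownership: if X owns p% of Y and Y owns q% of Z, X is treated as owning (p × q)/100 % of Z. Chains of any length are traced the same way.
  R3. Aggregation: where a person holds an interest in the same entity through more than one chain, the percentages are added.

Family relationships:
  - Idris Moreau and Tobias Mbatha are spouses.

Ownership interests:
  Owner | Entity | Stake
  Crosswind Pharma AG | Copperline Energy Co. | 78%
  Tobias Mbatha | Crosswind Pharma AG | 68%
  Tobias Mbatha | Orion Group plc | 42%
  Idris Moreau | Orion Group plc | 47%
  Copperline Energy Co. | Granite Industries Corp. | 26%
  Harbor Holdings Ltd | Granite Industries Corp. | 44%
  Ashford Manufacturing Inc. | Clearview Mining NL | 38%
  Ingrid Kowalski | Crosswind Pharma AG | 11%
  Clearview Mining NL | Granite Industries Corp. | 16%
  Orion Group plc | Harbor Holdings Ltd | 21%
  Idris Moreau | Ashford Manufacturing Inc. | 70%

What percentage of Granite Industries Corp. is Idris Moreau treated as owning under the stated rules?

By spousal attribution (R1), Idris Moreau is treated as also owning Tobias Mbatha's interest in Orion Group plc, giving 47% + 42% = 89%.
By spousal attribution (R1), Idris Moreau is treated as owning Tobias Mbatha's 68% interest in Crosswind Pharma AG.
Chain via Orion Group plc → Harbor Holdings Ltd (R2): 89% × 21% × 44% = 8.2236% of Granite Industries Corp.
Chain via Ashford Manufacturing Inc. → Clearview Mining NL (R2): 70% × 38% × 16% = 4.256% of Granite Industries Corp.
Chain via Crosswind Pharma AG → Copperline Energy Co. (R2): 68% × 78% × 26% = 13.7904% of Granite Industries Corp.
Aggregating (R3): 8.2236% + 4.256% + 13.7904% = 26.27%.

26.27%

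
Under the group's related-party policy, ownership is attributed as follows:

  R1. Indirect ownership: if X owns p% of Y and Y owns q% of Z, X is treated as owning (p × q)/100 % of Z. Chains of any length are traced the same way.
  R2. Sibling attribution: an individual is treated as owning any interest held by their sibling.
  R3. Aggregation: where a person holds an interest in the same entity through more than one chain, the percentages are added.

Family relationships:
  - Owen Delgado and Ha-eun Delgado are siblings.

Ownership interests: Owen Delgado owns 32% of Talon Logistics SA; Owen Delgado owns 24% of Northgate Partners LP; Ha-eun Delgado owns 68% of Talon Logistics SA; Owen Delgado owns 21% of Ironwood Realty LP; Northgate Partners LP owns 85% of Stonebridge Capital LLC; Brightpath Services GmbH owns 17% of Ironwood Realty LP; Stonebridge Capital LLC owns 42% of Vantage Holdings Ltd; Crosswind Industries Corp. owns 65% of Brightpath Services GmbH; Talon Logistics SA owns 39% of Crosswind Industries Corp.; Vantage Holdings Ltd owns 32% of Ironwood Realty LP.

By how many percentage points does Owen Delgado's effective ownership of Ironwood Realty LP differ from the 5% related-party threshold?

By sibling attribution (R2), Owen Delgado is treated as also owning Ha-eun Delgado's interest in Talon Logistics SA, giving 32% + 68% = 100%.
Chain via Northgate Partners LP → Stonebridge Capital LLC → Vantage Holdings Ltd (R1): 24% × 85% × 42% × 32% = 2.74176% of Ironwood Realty LP.
Chain via Talon Logistics SA → Crosswind Industries Corp. → Brightpath Services GmbH (R1): 100% × 39% × 65% × 17% = 4.3095% of Ironwood Realty LP.
Direct interest in Ironwood Realty LP: 21%.
Aggregating (R3): 2.74176% + 4.3095% + 21% = 28.05126%.
28.05126% exceeds the 5% threshold by 23.05126 percentage points.

23.05126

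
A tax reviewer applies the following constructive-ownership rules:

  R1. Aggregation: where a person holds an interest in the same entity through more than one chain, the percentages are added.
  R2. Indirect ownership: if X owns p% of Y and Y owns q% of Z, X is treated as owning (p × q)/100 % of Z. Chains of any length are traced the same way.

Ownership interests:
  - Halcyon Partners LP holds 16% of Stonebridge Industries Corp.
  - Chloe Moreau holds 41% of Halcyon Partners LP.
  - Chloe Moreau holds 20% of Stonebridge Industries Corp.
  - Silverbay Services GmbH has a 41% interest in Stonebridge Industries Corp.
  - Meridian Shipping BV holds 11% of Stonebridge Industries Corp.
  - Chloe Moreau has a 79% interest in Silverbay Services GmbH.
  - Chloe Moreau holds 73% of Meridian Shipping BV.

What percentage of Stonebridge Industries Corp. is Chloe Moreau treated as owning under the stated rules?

66.98%

Chain via Halcyon Partners LP (R2): 41% × 16% = 6.56% of Stonebridge Industries Corp.
Chain via Meridian Shipping BV (R2): 73% × 11% = 8.03% of Stonebridge Industries Corp.
Chain via Silverbay Services GmbH (R2): 79% × 41% = 32.39% of Stonebridge Industries Corp.
Direct interest in Stonebridge Industries Corp: 20%.
Aggregating (R1): 6.56% + 8.03% + 32.39% + 20% = 66.98%.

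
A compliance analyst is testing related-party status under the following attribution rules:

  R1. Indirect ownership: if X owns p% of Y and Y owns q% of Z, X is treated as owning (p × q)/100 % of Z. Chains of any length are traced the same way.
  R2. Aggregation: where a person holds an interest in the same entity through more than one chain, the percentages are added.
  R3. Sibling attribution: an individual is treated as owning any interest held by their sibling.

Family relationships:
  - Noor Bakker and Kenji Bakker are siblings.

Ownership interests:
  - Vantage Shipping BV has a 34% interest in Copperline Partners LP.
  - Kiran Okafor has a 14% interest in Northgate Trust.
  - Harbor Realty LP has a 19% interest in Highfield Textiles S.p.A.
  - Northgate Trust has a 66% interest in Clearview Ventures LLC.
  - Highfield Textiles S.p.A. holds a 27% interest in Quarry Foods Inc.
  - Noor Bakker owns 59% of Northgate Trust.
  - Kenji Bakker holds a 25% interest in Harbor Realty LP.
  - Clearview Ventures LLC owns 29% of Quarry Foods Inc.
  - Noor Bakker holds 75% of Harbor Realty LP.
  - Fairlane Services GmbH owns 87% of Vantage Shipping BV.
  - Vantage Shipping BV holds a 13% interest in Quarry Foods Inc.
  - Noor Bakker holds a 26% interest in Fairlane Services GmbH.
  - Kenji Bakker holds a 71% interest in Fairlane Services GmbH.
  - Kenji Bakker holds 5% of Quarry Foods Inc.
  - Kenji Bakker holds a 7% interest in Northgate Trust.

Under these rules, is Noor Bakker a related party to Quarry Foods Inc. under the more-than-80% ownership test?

By sibling attribution (R3), Noor Bakker is treated as also owning Kenji Bakker's interest in Northgate Trust, giving 59% + 7% = 66%.
By sibling attribution (R3), Noor Bakker is treated as also owning Kenji Bakker's interest in Harbor Realty LP, giving 75% + 25% = 100%.
By sibling attribution (R3), Noor Bakker is treated as also owning Kenji Bakker's interest in Fairlane Services GmbH, giving 26% + 71% = 97%.
By sibling attribution (R3), Noor Bakker is treated as owning Kenji Bakker's 5% interest in Quarry Foods Inc.
Chain via Northgate Trust → Clearview Ventures LLC (R1): 66% × 66% × 29% = 12.6324% of Quarry Foods Inc.
Chain via Harbor Realty LP → Highfield Textiles S.p.A. (R1): 100% × 19% × 27% = 5.13% of Quarry Foods Inc.
Chain via Fairlane Services GmbH → Vantage Shipping BV (R1): 97% × 87% × 13% = 10.9707% of Quarry Foods Inc.
Direct interest in Quarry Foods Inc: 5%.
Aggregating (R2): 12.6324% + 5.13% + 10.9707% + 5% = 33.7331%.
33.7331% does not exceed the 80% threshold, so Noor is not a related party to Quarry Foods Inc.

No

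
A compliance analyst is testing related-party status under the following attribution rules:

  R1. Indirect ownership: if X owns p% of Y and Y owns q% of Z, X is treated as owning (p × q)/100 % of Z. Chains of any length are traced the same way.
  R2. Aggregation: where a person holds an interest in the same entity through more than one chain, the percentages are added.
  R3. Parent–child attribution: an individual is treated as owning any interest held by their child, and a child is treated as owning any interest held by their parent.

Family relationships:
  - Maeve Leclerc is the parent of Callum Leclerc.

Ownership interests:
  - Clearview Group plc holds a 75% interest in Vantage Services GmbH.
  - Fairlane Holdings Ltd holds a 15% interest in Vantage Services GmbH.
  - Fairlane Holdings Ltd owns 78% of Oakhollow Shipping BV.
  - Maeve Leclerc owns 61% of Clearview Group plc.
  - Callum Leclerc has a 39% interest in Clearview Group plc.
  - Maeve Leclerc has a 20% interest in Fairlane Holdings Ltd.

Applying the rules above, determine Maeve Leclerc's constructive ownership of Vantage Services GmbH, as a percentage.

78%

By parent–child attribution (R3), Maeve Leclerc is treated as also owning Callum Leclerc's interest in Clearview Group plc, giving 61% + 39% = 100%.
Chain via Clearview Group plc (R1): 100% × 75% = 75% of Vantage Services GmbH.
Chain via Fairlane Holdings Ltd (R1): 20% × 15% = 3% of Vantage Services GmbH.
Aggregating (R2): 75% + 3% = 78%.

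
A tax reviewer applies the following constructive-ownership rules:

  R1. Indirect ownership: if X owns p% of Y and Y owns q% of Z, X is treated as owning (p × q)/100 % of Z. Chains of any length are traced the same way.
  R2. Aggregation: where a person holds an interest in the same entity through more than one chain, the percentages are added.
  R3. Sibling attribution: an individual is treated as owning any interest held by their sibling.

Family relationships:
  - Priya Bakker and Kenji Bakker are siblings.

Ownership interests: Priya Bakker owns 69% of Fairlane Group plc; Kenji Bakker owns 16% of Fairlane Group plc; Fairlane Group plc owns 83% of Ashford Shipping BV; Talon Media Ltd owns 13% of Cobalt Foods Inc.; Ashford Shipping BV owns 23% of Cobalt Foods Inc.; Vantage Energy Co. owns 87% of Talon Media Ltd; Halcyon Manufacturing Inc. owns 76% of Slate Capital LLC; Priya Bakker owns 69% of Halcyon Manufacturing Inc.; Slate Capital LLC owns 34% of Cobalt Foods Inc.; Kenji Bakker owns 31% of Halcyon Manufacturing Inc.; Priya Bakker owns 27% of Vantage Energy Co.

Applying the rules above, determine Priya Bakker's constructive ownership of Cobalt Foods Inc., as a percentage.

45.1202%

By sibling attribution (R3), Priya Bakker is treated as also owning Kenji Bakker's interest in Halcyon Manufacturing Inc, giving 69% + 31% = 100%.
By sibling attribution (R3), Priya Bakker is treated as also owning Kenji Bakker's interest in Fairlane Group plc, giving 69% + 16% = 85%.
Chain via Halcyon Manufacturing Inc. → Slate Capital LLC (R1): 100% × 76% × 34% = 25.84% of Cobalt Foods Inc.
Chain via Fairlane Group plc → Ashford Shipping BV (R1): 85% × 83% × 23% = 16.2265% of Cobalt Foods Inc.
Chain via Vantage Energy Co. → Talon Media Ltd (R1): 27% × 87% × 13% = 3.0537% of Cobalt Foods Inc.
Aggregating (R2): 25.84% + 16.2265% + 3.0537% = 45.1202%.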